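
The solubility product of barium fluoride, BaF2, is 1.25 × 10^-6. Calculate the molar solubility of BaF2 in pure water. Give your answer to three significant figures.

6.79e-3 M

BaF2(s) ⇌ Ba^2+(aq) + 2 F^-(aq)
Ksp = [Ba^2+][F^-]^2
Let s = molar solubility. Then [Ba^2+] = s and [F^-] = 2s.
So Ksp = s × (2s)^2 = 4s^3
s = (1.25 × 10^-6 / 4)^(1/3) = 6.79 x 10^-3 M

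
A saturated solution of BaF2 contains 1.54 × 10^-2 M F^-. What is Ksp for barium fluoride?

BaF2(s) ⇌ Ba^2+ + 2 F^-
Stoichiometry gives [Ba^2+] = (1/2)[F^-] = 7.700 × 10^-3 M.
Ksp = [Ba^2+][F^-]^2
Ksp = 7.700 x 10^-3 × (1.54 × 10^-2)^2 = 1.83 × 10^-6

Ksp = 1.83e-6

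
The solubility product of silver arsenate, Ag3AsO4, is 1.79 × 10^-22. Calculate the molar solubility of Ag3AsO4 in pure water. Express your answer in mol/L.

Ag3AsO4(s) ⇌ 3 Ag^+ + AsO4^3-
Ksp = [Ag^+]^3[AsO4^3-]
With molar solubility s: [Ag^+] = 3s, [AsO4^3-] = s.
Ksp = (3s)^3s = 27s^4
s = (1.79 × 10^-22 / 27)^(1/4) = 1.60 × 10^-6 M

1.60 × 10^-6 M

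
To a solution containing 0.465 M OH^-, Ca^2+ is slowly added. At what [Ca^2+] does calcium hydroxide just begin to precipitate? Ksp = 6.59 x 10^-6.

Ca(OH)2(s) <=> Ca^2+ + 2 OH^-
Ksp = [Ca^2+][OH^-]^2
Precipitation begins when Q = Ksp. With [OH^-] = 0.465 M:
6.59 x 10^-6 = (0.465)^2 × [Ca^2+]
[Ca^2+] = (6.59 x 10^-6 / 2.162 x 10^-1) = 3.05 × 10^-5 M

[Ca^2+] = 3.05 × 10^-5 M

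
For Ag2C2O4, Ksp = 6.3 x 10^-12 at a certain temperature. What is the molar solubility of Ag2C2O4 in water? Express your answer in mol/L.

1.2 x 10^-4 M

Ag2C2O4(s) ⇌ 2 Ag^+(aq) + C2O4^2-(aq)
Ksp = [Ag^+]^2[C2O4^2-]
Let s = molar solubility. Then [Ag^+] = 2s and [C2O4^2-] = s.
So Ksp = (2s)^2 × s = 4s^3
s^3 = 6.3 x 10^-12 / 4, so s = 1.2 x 10^-4 M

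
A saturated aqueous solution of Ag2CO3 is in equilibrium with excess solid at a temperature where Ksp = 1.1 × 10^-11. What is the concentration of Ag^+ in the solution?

Ag2CO3(s) ⇌ 2 Ag^+ + CO3^2-
Ksp = [Ag^+]^2[CO3^2-]
If s mol/L of Ag2CO3 dissolves, [Ag^+] = 2s and [CO3^2-] = s.
So Ksp = (2s)^2 × s = 4s^3
s^3 = 1.1 × 10^-11 / 4, so s = 1.40 × 10^-4 M
[Ag^+] = 2s = 2.8 x 10^-4 M

2.8 × 10^-4 M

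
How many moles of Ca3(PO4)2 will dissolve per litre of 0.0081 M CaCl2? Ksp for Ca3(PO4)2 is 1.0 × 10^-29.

s = 2.2 × 10^-12 M

Ca3(PO4)2(s) ⇌ 3 Ca^2+(aq) + 2 PO4^3-(aq)
Ksp = [Ca^2+]^3[PO4^3-]^2
If s mol/L dissolves here, [Ca^2+] = 0.0081 + 3s ≈ 0.0081, [PO4^3-] = 2s (common-ion effect: Ca^2+ is already 0.0081 M).
Ksp ≈ (0.0081)^3 × (2s)^2
s = 2.2 × 10^-12 M
Check: 3s = 6.5 × 10^-12 ≪ 0.0081, so the approximation is valid.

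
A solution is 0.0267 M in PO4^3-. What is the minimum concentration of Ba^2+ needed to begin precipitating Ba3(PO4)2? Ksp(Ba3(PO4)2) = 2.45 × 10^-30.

Ba3(PO4)2(s) <=> 3 Ba^2+ + 2 PO4^3-
Ksp = [Ba^2+]^3[PO4^3-]^2
Precipitation begins when Q = Ksp. With [PO4^3-] = 0.0267 M:
2.45 × 10^-30 = (0.0267)^2 × [Ba^2+]^3
[Ba^2+] = (2.45 × 10^-30 / 7.129 × 10^-4)^(1/3) = 1.51 × 10^-9 M

1.51 x 10^-9 M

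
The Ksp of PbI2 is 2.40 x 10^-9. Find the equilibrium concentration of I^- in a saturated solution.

PbI2(s) ⇌ Pb^2+ + 2 I^-
Ksp = [Pb^2+][I^-]^2
Let s = molar solubility. Then [Pb^2+] = s and [I^-] = 2s.
So Ksp = s × (2s)^2 = 4s^3
s^3 = 2.40 x 10^-9 / 4, so s = 8.434 x 10^-4 M
[I^-] = 2s = 1.69 × 10^-3 M

[I^-] = 1.69 x 10^-3 M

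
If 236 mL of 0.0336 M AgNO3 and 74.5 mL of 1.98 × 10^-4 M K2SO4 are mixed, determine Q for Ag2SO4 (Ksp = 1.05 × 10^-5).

Total volume = 236 + 74.5 = 310.5 mL.
[Ag^+] = 3.36 x 10^-2 × (236/310.5) = 2.554 x 10^-2 M
[SO4^2-] = 1.98 × 10^-4 × (74.5/310.5) = 4.751 x 10^-5 M
Ag2SO4(s) <=> 2 Ag^+(aq) + SO4^2-(aq), so Q = [Ag^+]^2[SO4^2-]
Q = (2.554 × 10^-2)^2(4.751 x 10^-5) = 3.10 × 10^-8
Q < Ksp, so no precipitate of Ag2SO4 forms.

Q ≈ 3.10 x 10^-8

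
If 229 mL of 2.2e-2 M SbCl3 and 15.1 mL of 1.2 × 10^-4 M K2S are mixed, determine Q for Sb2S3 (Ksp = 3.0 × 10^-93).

Q = 1.7 x 10^-19

Total volume = 229 + 15.1 = 244.1 mL.
[Sb^3+] = 2.2 × 10^-2 × (229/244.1) = 2.06 x 10^-2 M
[S^2-] = 1.2 × 10^-4 × (15.1/244.1) = 7.42 x 10^-6 M
Sb2S3(s) <=> 2 Sb^3+(aq) + 3 S^2-(aq), so Q = [Sb^3+]^2[S^2-]^3
Q = (2.06 × 10^-2)^2(7.42 × 10^-6)^3 = 1.7 x 10^-19
Q > Ksp, so Sb2S3 will precipitate.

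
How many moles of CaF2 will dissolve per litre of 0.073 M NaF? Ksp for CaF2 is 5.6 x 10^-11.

s = 1.1 x 10^-8 M

CaF2(s) ⇌ Ca^2+(aq) + 2 F^-(aq)
Ksp = [Ca^2+][F^-]^2
If s mol/L dissolves here, [Ca^2+] = s, [F^-] = 0.073 + 2s ≈ 0.073 (since F^- from NaF dominates).
Ksp ≈ s × (0.073)^2
s = 1.1 x 10^-8 M
Check: 2s = 2.1 × 10^-8 ≪ 0.073, so the approximation is valid.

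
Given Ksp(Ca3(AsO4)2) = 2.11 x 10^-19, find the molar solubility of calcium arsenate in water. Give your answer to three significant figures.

Ca3(AsO4)2(s) ⇌ 3 Ca^2+(aq) + 2 AsO4^3-(aq)
Ksp = [Ca^2+]^3[AsO4^3-]^2
If s mol/L of Ca3(AsO4)2 dissolves, [Ca^2+] = 3s and [AsO4^3-] = 2s.
Ksp = (3s)^3(2s)^2 = 108s^5
Solving, s = (2.11 x 10^-19/108)^(1/5) = 7.21 × 10^-5 M

s = 7.21 × 10^-5 M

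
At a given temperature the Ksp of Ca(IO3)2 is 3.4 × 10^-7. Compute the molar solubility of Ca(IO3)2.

Ca(IO3)2(s) ⇌ Ca^2+ + 2 IO3^-
Ksp = [Ca^2+][IO3^-]^2
For each mole of Ca(IO3)2 that dissolves: [Ca^2+] = s, [IO3^-] = 2s.
So Ksp = s × (2s)^2 = 4s^3
s^3 = 3.4 × 10^-7 / 4, so s = 4.4 × 10^-3 M

s ≈ 4.4 × 10^-3 M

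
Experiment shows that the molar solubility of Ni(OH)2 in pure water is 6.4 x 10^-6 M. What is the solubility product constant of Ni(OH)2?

Ksp ≈ 1.0 × 10^-15

Ni(OH)2(s) <=> Ni^2+ + 2 OH^-
Let s = molar solubility. Then [Ni^2+] = s and [OH^-] = 2s.
Ksp = [Ni^2+][OH^-]^2
So Ksp = s × (2s)^2 = 4s^3
With s = 6.4 x 10^-6: Ksp = 1.0 × 10^-15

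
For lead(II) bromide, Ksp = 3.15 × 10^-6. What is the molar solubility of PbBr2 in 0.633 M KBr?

s ≈ 7.86 × 10^-6 M

PbBr2(s) <=> Pb^2+ + 2 Br^-
Ksp = [Pb^2+][Br^-]^2
Let s = moles of PbBr2 that dissolve per litre. [Pb^2+] = s, [Br^-] = 0.633 + 2s ≈ 0.633 (since Br^- from KBr dominates).
Ksp ≈ s × (0.633)^2
s = 7.86 x 10^-6 M
Check: 2s = 1.6 × 10^-5 ≪ 0.633, so the approximation is valid.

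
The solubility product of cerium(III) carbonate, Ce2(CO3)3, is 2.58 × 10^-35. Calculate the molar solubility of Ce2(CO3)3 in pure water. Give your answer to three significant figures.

Ce2(CO3)3(s) ⇌ 2 Ce^3+ + 3 CO3^2-
Ksp = [Ce^3+]^2[CO3^2-]^3
With molar solubility s: [Ce^3+] = 2s, [CO3^2-] = 3s.
Substituting: Ksp = (2s)^2(3s)^3 = 108s^5
s^5 = 2.58 × 10^-35 / 108, so s = 4.74 × 10^-8 M

s ≈ 4.74e-8 M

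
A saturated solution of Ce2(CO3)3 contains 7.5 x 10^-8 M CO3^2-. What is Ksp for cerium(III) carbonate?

Ce2(CO3)3(s) ⇌ 2 Ce^3+(aq) + 3 CO3^2-(aq)
Stoichiometry gives [Ce^3+] = (2/3)[CO3^2-] = 5.00 × 10^-8 M.
Ksp = [Ce^3+]^2[CO3^2-]^3
Ksp = (5.00 × 10^-8)^2 × (7.5 × 10^-8)^3 = 1.1 × 10^-36

1.1 x 10^-36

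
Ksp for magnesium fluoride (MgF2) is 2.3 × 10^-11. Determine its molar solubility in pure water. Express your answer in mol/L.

MgF2(s) <=> Mg^2+ + 2 F^-
Ksp = [Mg^2+][F^-]^2
With molar solubility s: [Mg^2+] = s, [F^-] = 2s.
Ksp = s(2s)^2 = 4s^3
s^3 = 2.3 × 10^-11 / 4, so s = 1.8 x 10^-4 M

1.8 × 10^-4 M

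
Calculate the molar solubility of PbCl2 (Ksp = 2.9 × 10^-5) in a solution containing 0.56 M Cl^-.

PbCl2(s) ⇌ Pb^2+(aq) + 2 Cl^-(aq)
Ksp = [Pb^2+][Cl^-]^2
If s mol/L dissolves here, [Pb^2+] = s, [Cl^-] = 0.56 + 2s ≈ 0.56 (since the Cl^- already present dominates).
Ksp ≈ s × (0.56)^2
s = 9.2 × 10^-5 M
Check: 2s = 1.8 x 10^-4 ≪ 0.56, so the approximation is valid.

s ≈ 9.2 x 10^-5 M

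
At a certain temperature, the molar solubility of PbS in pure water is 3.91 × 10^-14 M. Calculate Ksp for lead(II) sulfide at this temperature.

1.53 x 10^-27

PbS(s) <=> Pb^2+(aq) + S^2-(aq)
For each mole of PbS that dissolves: [Pb^2+] = s, [S^2-] = s.
Ksp = [Pb^2+][S^2-]
Ksp = s × s = s^2
With s = 3.91 × 10^-14: Ksp = 1.53 × 10^-27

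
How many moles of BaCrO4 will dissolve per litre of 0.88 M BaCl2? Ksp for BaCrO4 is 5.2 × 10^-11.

s ≈ 5.9 x 10^-11 M

BaCrO4(s) ⇌ Ba^2+ + CrO4^2-
Ksp = [Ba^2+][CrO4^2-]
Let s be the molar solubility in this solution. [Ba^2+] = 0.88 + s ≈ 0.88, [CrO4^2-] = s (since Ba^2+ from BaCl2 dominates).
Ksp ≈ 0.88 × s
s = 5.9 x 10^-11 M
Check: s = 5.9 × 10^-11 ≪ 0.88, so the approximation is valid.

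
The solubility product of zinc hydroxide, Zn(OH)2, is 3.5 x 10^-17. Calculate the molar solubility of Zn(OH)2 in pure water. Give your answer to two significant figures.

Zn(OH)2(s) ⇌ Zn^2+(aq) + 2 OH^-(aq)
Ksp = [Zn^2+][OH^-]^2
Let s = molar solubility. Then [Zn^2+] = s and [OH^-] = 2s.
So Ksp = s × (2s)^2 = 4s^3
s^3 = 3.5 x 10^-17 / 4, so s = 2.1 × 10^-6 M

s ≈ 2.1e-6 M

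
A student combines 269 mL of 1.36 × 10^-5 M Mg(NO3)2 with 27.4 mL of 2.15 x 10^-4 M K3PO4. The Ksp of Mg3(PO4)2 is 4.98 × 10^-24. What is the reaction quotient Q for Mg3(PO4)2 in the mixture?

Q = 7.43e-25

Total volume = 269 + 27.4 = 296.4 mL.
[Mg^2+] = 1.36 x 10^-5 × (269/296.4) = 1.234 × 10^-5 M
[PO4^3-] = 2.15 x 10^-4 × (27.4/296.4) = 1.988 × 10^-5 M
Mg3(PO4)2(s) <=> 3 Mg^2+(aq) + 2 PO4^3-(aq), so Q = [Mg^2+]^3[PO4^3-]^2
Q = (1.234 × 10^-5)^3(1.988 × 10^-5)^2 = 7.43 x 10^-25
Q < Ksp, so no precipitate of Mg3(PO4)2 forms.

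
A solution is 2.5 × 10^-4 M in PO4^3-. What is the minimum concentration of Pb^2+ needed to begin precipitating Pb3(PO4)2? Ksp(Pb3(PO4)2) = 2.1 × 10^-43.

Pb3(PO4)2(s) ⇌ 3 Pb^2+(aq) + 2 PO4^3-(aq)
Ksp = [Pb^2+]^3[PO4^3-]^2
Precipitation begins when Q = Ksp. With [PO4^3-] = 2.5 × 10^-4 M:
2.1 × 10^-43 = (2.5 × 10^-4)^2 × [Pb^2+]^3
[Pb^2+] = (2.1 × 10^-43 / 6.25 x 10^-8)^(1/3) = 1.5 × 10^-12 M

1.5 × 10^-12 M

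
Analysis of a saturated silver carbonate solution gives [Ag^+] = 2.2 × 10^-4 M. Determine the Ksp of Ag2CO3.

Ksp = 5.3 × 10^-12

Ag2CO3(s) <=> 2 Ag^+(aq) + CO3^2-(aq)
Stoichiometry gives [CO3^2-] = (1/2)[Ag^+] = 1.10 × 10^-4 M.
Ksp = [Ag^+]^2[CO3^2-]
Ksp = (2.2 × 10^-4)^2 × 1.10 x 10^-4 = 5.3 × 10^-12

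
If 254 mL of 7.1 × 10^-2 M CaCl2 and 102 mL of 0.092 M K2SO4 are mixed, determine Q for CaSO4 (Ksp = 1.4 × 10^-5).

Total volume = 254 + 102 = 356 mL.
[Ca^2+] = 7.1 x 10^-2 × (254/356) = 5.07 × 10^-2 M
[SO4^2-] = 9.2 × 10^-2 × (102/356) = 2.64 × 10^-2 M
CaSO4(s) <=> Ca^2+ + SO4^2-, so Q = [Ca^2+][SO4^2-]
Q = (5.07 x 10^-2)(2.64 × 10^-2) = 1.3 × 10^-3
Q > Ksp, so CaSO4 will precipitate.

1.3 × 10^-3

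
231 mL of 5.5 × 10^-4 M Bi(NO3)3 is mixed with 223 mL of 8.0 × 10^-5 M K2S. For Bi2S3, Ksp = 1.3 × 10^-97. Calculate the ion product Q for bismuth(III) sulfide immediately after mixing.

Q ≈ 4.8 x 10^-21

Total volume = 231 + 223 = 454 mL.
[Bi^3+] = 5.5 × 10^-4 × (231/454) = 2.80 × 10^-4 M
[S^2-] = 8.0 x 10^-5 × (223/454) = 3.93 x 10^-5 M
Bi2S3(s) <=> 2 Bi^3+(aq) + 3 S^2-(aq), so Q = [Bi^3+]^2[S^2-]^3
Q = (2.80 × 10^-4)^2(3.93 × 10^-5)^3 = 4.8 × 10^-21
Q > Ksp, so Bi2S3 will precipitate.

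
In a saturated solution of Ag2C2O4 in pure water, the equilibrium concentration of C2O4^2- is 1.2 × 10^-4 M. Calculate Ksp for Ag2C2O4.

Ag2C2O4(s) ⇌ 2 Ag^+ + C2O4^2-
Stoichiometry gives [Ag^+] = (2/1)[C2O4^2-] = 2.40 × 10^-4 M.
Ksp = [Ag^+]^2[C2O4^2-]
Ksp = (2.40 × 10^-4)^2 × 1.2 x 10^-4 = 6.9 × 10^-12

Ksp ≈ 6.9 × 10^-12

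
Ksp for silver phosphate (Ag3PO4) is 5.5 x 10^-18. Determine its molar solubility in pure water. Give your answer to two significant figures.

s = 2.1 x 10^-5 M

Ag3PO4(s) ⇌ 3 Ag^+(aq) + PO4^3-(aq)
Ksp = [Ag^+]^3[PO4^3-]
For each mole of Ag3PO4 that dissolves: [Ag^+] = 3s, [PO4^3-] = s.
So Ksp = (3s)^3 × s = 27s^4
s = (5.5 x 10^-18 / 27)^(1/4) = 2.1 x 10^-5 M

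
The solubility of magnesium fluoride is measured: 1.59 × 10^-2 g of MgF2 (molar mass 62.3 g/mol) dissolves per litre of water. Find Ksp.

Ksp = 6.65 × 10^-11

Molar solubility s = (1.59 × 10^-2 g/L) / (62.3 g/mol) = 2.552 × 10^-4 M.
MgF2(s) ⇌ Mg^2+ + 2 F^-
If s mol/L of MgF2 dissolves, [Mg^2+] = s and [F^-] = 2s.
Ksp = [Mg^2+][F^-]^2
So Ksp = s × (2s)^2 = 4s^3
Ksp = 4 × (2.552 × 10^-4)^3 = 6.65 x 10^-11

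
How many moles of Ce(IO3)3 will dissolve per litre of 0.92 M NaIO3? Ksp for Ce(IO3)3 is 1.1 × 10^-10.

Ce(IO3)3(s) ⇌ Ce^3+ + 3 IO3^-
Ksp = [Ce^3+][IO3^-]^3
Let s be the molar solubility in this solution. [Ce^3+] = s, [IO3^-] = 0.92 + 3s ≈ 0.92 (since IO3^- from NaIO3 dominates).
Ksp ≈ s × (0.92)^3
s = 1.4 × 10^-10 M
Check: 3s = 4.2 × 10^-10 ≪ 0.92, so the approximation is valid.

s ≈ 1.4 × 10^-10 M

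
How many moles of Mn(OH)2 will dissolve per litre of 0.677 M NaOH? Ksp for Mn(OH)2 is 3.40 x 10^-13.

Mn(OH)2(s) ⇌ Mn^2+ + 2 OH^-
Ksp = [Mn^2+][OH^-]^2
Let s = moles of Mn(OH)2 that dissolve per litre. [Mn^2+] = s, [OH^-] = 0.677 + 2s ≈ 0.677 (since OH^- from NaOH dominates).
Ksp ≈ s × (0.677)^2
s = 7.42 × 10^-13 M
Check: 2s = 1.5 x 10^-12 ≪ 0.677, so the approximation is valid.

s ≈ 7.42e-13 M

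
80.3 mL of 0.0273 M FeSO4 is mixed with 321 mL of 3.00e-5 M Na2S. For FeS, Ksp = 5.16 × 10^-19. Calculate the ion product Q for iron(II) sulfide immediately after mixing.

Q ≈ 1.31 × 10^-7

Total volume = 80.3 + 321 = 401.3 mL.
[Fe^2+] = 2.73 x 10^-2 × (80.3/401.3) = 5.463 × 10^-3 M
[S^2-] = 3.00 × 10^-5 × (321/401.3) = 2.400 x 10^-5 M
FeS(s) ⇌ Fe^2+(aq) + S^2-(aq), so Q = [Fe^2+][S^2-]
Q = (5.463 × 10^-3)(2.400 x 10^-5) = 1.31 × 10^-7
Q > Ksp, so FeS will precipitate.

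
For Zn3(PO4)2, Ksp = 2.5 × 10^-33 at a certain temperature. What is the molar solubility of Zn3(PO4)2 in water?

s = 1.2 × 10^-7 M

Zn3(PO4)2(s) ⇌ 3 Zn^2+ + 2 PO4^3-
Ksp = [Zn^2+]^3[PO4^3-]^2
If s mol/L of Zn3(PO4)2 dissolves, [Zn^2+] = 3s and [PO4^3-] = 2s.
Substituting: Ksp = (3s)^3(2s)^2 = 108s^5
s = (2.5 × 10^-33 / 108)^(1/5) = 1.2 × 10^-7 M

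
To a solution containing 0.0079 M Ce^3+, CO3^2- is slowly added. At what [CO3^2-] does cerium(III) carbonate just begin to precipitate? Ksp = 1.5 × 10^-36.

[CO3^2-] ≈ 2.9 × 10^-11 M

Ce2(CO3)3(s) ⇌ 2 Ce^3+ + 3 CO3^2-
Ksp = [Ce^3+]^2[CO3^2-]^3
Precipitation begins when Q = Ksp. With [Ce^3+] = 0.0079 M:
1.5 × 10^-36 = (0.0079)^2 × [CO3^2-]^3
[CO3^2-] = (1.5 × 10^-36 / 6.24 × 10^-5)^(1/3) = 2.9 × 10^-11 M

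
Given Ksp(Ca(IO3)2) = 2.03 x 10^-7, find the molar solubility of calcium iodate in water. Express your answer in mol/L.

Ca(IO3)2(s) ⇌ Ca^2+ + 2 IO3^-
Ksp = [Ca^2+][IO3^-]^2
With molar solubility s: [Ca^2+] = s, [IO3^-] = 2s.
Ksp = s(2s)^2 = 4s^3
s = (2.03 x 10^-7 / 4)^(1/3) = 3.70 × 10^-3 M

s ≈ 3.70 x 10^-3 M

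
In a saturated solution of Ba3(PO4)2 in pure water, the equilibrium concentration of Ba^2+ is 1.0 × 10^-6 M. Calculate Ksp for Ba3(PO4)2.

Ba3(PO4)2(s) ⇌ 3 Ba^2+(aq) + 2 PO4^3-(aq)
Stoichiometry gives [PO4^3-] = (2/3)[Ba^2+] = 6.67 × 10^-7 M.
Ksp = [Ba^2+]^3[PO4^3-]^2
Ksp = (1.0 × 10^-6)^3 × (6.67 x 10^-7)^2 = 4.4 x 10^-31

Ksp = 4.4 × 10^-31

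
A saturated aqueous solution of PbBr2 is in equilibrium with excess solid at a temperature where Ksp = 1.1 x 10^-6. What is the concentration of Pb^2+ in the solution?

PbBr2(s) ⇌ Pb^2+ + 2 Br^-
Ksp = [Pb^2+][Br^-]^2
For each mole of PbBr2 that dissolves: [Pb^2+] = s, [Br^-] = 2s.
So Ksp = s × (2s)^2 = 4s^3
s^3 = 1.1 x 10^-6 / 4, so s = 6.50 x 10^-3 M
[Pb^2+] = s = 6.5 x 10^-3 M

[Pb^2+] = 6.5e-3 M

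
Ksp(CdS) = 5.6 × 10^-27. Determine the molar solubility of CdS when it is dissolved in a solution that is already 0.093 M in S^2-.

CdS(s) ⇌ Cd^2+ + S^2-
Ksp = [Cd^2+][S^2-]
Let s be the molar solubility in this solution. [Cd^2+] = s, [S^2-] = 0.093 + s ≈ 0.093 (since the S^2- already present dominates).
Ksp ≈ s × 0.093
s = 6.0 × 10^-26 M
Check: s = 6.0 x 10^-26 ≪ 0.093, so the approximation is valid.

s ≈ 6.0e-26 M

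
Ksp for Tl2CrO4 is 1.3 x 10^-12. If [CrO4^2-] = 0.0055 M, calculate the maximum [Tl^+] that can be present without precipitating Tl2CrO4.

Tl2CrO4(s) <=> 2 Tl^+(aq) + CrO4^2-(aq)
Ksp = [Tl^+]^2[CrO4^2-]
Precipitation begins when Q = Ksp. With [CrO4^2-] = 0.0055 M:
1.3 x 10^-12 = (0.0055) × [Tl^+]^2
[Tl^+] = (1.3 x 10^-12 / 5.5 × 10^-3)^(1/2) = 1.5 × 10^-5 M

[Tl^+] = 1.5e-5 M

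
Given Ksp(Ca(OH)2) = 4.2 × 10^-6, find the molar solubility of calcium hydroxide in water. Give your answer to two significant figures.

Ca(OH)2(s) ⇌ Ca^2+(aq) + 2 OH^-(aq)
Ksp = [Ca^2+][OH^-]^2
Let s = molar solubility. Then [Ca^2+] = s and [OH^-] = 2s.
So Ksp = s × (2s)^2 = 4s^3
Solving, s = (4.2 × 10^-6/4)^(1/3) = 1.0 x 10^-2 M

s = 1.0e-2 M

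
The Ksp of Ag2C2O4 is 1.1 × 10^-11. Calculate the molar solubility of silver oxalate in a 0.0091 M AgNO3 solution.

Ag2C2O4(s) ⇌ 2 Ag^+(aq) + C2O4^2-(aq)
Ksp = [Ag^+]^2[C2O4^2-]
Let s = moles of Ag2C2O4 that dissolve per litre. [Ag^+] = 0.0091 + 2s ≈ 0.0091, [C2O4^2-] = s (common-ion effect: Ag^+ is already 0.0091 M).
Ksp ≈ (0.0091)^2 × s
s = 1.3 x 10^-7 M
Check: 2s = 2.7 × 10^-7 ≪ 0.0091, so the approximation is valid.

1.3 × 10^-7 M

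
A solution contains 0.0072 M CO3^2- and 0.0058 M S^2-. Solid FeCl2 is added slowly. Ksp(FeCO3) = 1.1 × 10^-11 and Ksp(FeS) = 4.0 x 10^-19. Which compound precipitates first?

Precipitation of each salt starts when its ion product equals its Ksp.
For FeCO3: 1.1 × 10^-11 = 0.0072 × [Fe^2+]  ⇒  [Fe^2+] = 1.5 × 10^-9 M.
For FeS: 4.0 x 10^-19 = 0.0058 × [Fe^2+]  ⇒  [Fe^2+] = 6.9 × 10^-17 M.
The salt with the lower threshold [Fe^2+] precipitates first: FeS.

FeS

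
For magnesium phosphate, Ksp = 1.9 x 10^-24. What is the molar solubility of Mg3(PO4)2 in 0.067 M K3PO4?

2.5 × 10^-8 M

Mg3(PO4)2(s) ⇌ 3 Mg^2+ + 2 PO4^3-
Ksp = [Mg^2+]^3[PO4^3-]^2
Let s be the molar solubility in this solution. [Mg^2+] = 3s, [PO4^3-] = 0.067 + 2s ≈ 0.067 (since PO4^3- from K3PO4 dominates).
Ksp ≈ (3s)^3 × (0.067)^2
s = 2.5 × 10^-8 M
Check: 2s = 5.0 x 10^-8 ≪ 0.067, so the approximation is valid.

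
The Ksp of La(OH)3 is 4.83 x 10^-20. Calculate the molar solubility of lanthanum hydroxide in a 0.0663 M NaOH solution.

s ≈ 1.66 x 10^-16 M

La(OH)3(s) ⇌ La^3+ + 3 OH^-
Ksp = [La^3+][OH^-]^3
Let s be the molar solubility in this solution. [La^3+] = s, [OH^-] = 0.0663 + 3s ≈ 0.0663 (common-ion effect: OH^- is already 0.0663 M).
Ksp ≈ s × (0.0663)^3
s = 1.66 × 10^-16 M
Check: 3s = 5.0 x 10^-16 ≪ 0.0663, so the approximation is valid.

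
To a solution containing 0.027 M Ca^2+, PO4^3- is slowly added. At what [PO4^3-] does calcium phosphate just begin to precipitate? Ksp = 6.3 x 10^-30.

[PO4^3-] = 5.7 x 10^-13 M

Ca3(PO4)2(s) ⇌ 3 Ca^2+ + 2 PO4^3-
Ksp = [Ca^2+]^3[PO4^3-]^2
Precipitation begins when Q = Ksp. With [Ca^2+] = 0.027 M:
6.3 x 10^-30 = (0.027)^3 × [PO4^3-]^2
[PO4^3-] = (6.3 x 10^-30 / 1.97 × 10^-5)^(1/2) = 5.7 × 10^-13 M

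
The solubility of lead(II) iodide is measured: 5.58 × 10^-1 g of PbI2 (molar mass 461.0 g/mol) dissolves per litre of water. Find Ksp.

Molar solubility s = (5.58 x 10^-1 g/L) / (461.0 g/mol) = 1.210 x 10^-3 M.
PbI2(s) ⇌ Pb^2+(aq) + 2 I^-(aq)
For each mole of PbI2 that dissolves: [Pb^2+] = s, [I^-] = 2s.
Ksp = [Pb^2+][I^-]^2
Substituting: Ksp = s(2s)^2 = 4s^3
Ksp = 4 × (1.210 × 10^-3)^3 = 7.09 × 10^-9

7.09 × 10^-9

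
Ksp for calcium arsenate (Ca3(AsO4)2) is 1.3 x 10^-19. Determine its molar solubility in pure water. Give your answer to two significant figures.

s = 6.5 × 10^-5 M

Ca3(AsO4)2(s) <=> 3 Ca^2+(aq) + 2 AsO4^3-(aq)
Ksp = [Ca^2+]^3[AsO4^3-]^2
If s mol/L of Ca3(AsO4)2 dissolves, [Ca^2+] = 3s and [AsO4^3-] = 2s.
So Ksp = (3s)^3 × (2s)^2 = 108s^5
s^5 = 1.3 x 10^-19 / 108, so s = 6.5 × 10^-5 M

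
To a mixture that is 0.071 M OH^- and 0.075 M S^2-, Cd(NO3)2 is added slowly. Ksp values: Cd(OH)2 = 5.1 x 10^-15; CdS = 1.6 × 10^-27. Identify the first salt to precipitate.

Each salt begins to precipitate when Q = Ksp, i.e. when [Cd^2+] reaches its threshold.
For Cd(OH)2: 5.1 x 10^-15 = (0.071)^2 × [Cd^2+]  ⇒  [Cd^2+] = 1.0 × 10^-12 M.
For CdS: 1.6 × 10^-27 = 0.075 × [Cd^2+]  ⇒  [Cd^2+] = 2.1 × 10^-26 M.
The salt with the lower threshold [Cd^2+] precipitates first: CdS.

CdS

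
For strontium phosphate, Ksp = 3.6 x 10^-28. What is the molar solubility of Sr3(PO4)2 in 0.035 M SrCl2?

Sr3(PO4)2(s) ⇌ 3 Sr^2+(aq) + 2 PO4^3-(aq)
Ksp = [Sr^2+]^3[PO4^3-]^2
If s mol/L dissolves here, [Sr^2+] = 0.035 + 3s ≈ 0.035, [PO4^3-] = 2s (since Sr^2+ from SrCl2 dominates).
Ksp ≈ (0.035)^3 × (2s)^2
s = 1.4 × 10^-12 M
Check: 3s = 4.3 x 10^-12 ≪ 0.035, so the approximation is valid.

s ≈ 1.4e-12 M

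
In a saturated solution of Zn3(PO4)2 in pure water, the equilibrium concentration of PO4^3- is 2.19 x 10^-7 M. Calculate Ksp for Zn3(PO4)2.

Ksp = 1.70 × 10^-33

Zn3(PO4)2(s) <=> 3 Zn^2+ + 2 PO4^3-
Stoichiometry gives [Zn^2+] = (3/2)[PO4^3-] = 3.285 × 10^-7 M.
Ksp = [Zn^2+]^3[PO4^3-]^2
Ksp = (3.285 x 10^-7)^3 × (2.19 × 10^-7)^2 = 1.70 × 10^-33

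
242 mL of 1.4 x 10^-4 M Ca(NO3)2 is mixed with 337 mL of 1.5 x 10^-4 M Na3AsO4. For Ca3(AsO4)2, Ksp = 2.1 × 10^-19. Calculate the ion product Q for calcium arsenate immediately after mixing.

Total volume = 242 + 337 = 579 mL.
[Ca^2+] = 1.4 x 10^-4 × (242/579) = 5.85 × 10^-5 M
[AsO4^3-] = 1.5 × 10^-4 × (337/579) = 8.73 × 10^-5 M
Ca3(AsO4)2(s) ⇌ 3 Ca^2+ + 2 AsO4^3-, so Q = [Ca^2+]^3[AsO4^3-]^2
Q = (5.85 x 10^-5)^3(8.73 × 10^-5)^2 = 1.5 × 10^-21
Q < Ksp, so no precipitate of Ca3(AsO4)2 forms.

Q = 1.5e-21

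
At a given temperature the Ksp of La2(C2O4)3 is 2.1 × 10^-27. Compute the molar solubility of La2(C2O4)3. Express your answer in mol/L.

La2(C2O4)3(s) ⇌ 2 La^3+ + 3 C2O4^2-
Ksp = [La^3+]^2[C2O4^2-]^3
If s mol/L of La2(C2O4)3 dissolves, [La^3+] = 2s and [C2O4^2-] = 3s.
Substituting: Ksp = (2s)^2(3s)^3 = 108s^5
s = (2.1 × 10^-27 / 108)^(1/5) = 1.8 × 10^-6 M

1.8e-6 M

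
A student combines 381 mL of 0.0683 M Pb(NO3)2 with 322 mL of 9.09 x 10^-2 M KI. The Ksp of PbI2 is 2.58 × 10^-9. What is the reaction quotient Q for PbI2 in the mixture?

Total volume = 381 + 322 = 703 mL.
[Pb^2+] = 6.83 × 10^-2 × (381/703) = 3.702 x 10^-2 M
[I^-] = 9.09 × 10^-2 × (322/703) = 4.164 × 10^-2 M
PbI2(s) ⇌ Pb^2+(aq) + 2 I^-(aq), so Q = [Pb^2+][I^-]^2
Q = (3.702 x 10^-2)(4.164 × 10^-2)^2 = 6.42 × 10^-5
Q > Ksp, so PbI2 will precipitate.

Q = 6.42 x 10^-5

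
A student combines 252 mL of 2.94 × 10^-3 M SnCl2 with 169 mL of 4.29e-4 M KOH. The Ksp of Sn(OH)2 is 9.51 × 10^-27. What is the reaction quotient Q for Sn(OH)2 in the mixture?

Total volume = 252 + 169 = 421 mL.
[Sn^2+] = 2.94 × 10^-3 × (252/421) = 1.760 × 10^-3 M
[OH^-] = 4.29 × 10^-4 × (169/421) = 1.722 × 10^-4 M
Sn(OH)2(s) <=> Sn^2+(aq) + 2 OH^-(aq), so Q = [Sn^2+][OH^-]^2
Q = (1.760 × 10^-3)(1.722 × 10^-4)^2 = 5.22 x 10^-11
Q > Ksp, so Sn(OH)2 will precipitate.

5.22 × 10^-11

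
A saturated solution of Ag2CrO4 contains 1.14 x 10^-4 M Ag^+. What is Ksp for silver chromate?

Ag2CrO4(s) ⇌ 2 Ag^+(aq) + CrO4^2-(aq)
Stoichiometry gives [CrO4^2-] = (1/2)[Ag^+] = 5.700 × 10^-5 M.
Ksp = [Ag^+]^2[CrO4^2-]
Ksp = (1.14 x 10^-4)^2 × 5.700 × 10^-5 = 7.41 x 10^-13

Ksp = 7.41 × 10^-13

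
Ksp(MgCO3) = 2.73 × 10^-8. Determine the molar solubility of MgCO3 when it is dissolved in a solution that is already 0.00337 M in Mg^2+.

MgCO3(s) ⇌ Mg^2+ + CO3^2-
Ksp = [Mg^2+][CO3^2-]
If s mol/L dissolves here, [Mg^2+] = 0.00337 + s ≈ 0.00337, [CO3^2-] = s (since the Mg^2+ already present dominates).
Ksp ≈ 0.00337 × s
s = 8.10 × 10^-6 M
Check: s = 8.1 × 10^-6 ≪ 0.00337, so the approximation is valid.

s = 8.10e-6 M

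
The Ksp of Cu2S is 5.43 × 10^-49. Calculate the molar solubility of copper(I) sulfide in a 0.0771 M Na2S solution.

s = 1.33 × 10^-24 M

Cu2S(s) ⇌ 2 Cu^+ + S^2-
Ksp = [Cu^+]^2[S^2-]
Let s be the molar solubility in this solution. [Cu^+] = 2s, [S^2-] = 0.0771 + s ≈ 0.0771 (Ksp is small, so little additional dissolves).
Ksp ≈ (2s)^2 × 0.0771
s = 1.33 × 10^-24 M
Check: s = 1.3 x 10^-24 ≪ 0.0771, so the approximation is valid.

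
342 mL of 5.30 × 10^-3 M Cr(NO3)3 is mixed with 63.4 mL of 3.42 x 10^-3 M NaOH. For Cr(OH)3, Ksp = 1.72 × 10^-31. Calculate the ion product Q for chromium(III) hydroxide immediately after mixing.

Q = 6.84e-13

Total volume = 342 + 63.4 = 405.4 mL.
[Cr^3+] = 5.30 x 10^-3 × (342/405.4) = 4.471 x 10^-3 M
[OH^-] = 3.42 x 10^-3 × (63.4/405.4) = 5.348 × 10^-4 M
Cr(OH)3(s) ⇌ Cr^3+ + 3 OH^-, so Q = [Cr^3+][OH^-]^3
Q = (4.471 × 10^-3)(5.348 × 10^-4)^3 = 6.84 × 10^-13
Q > Ksp, so Cr(OH)3 will precipitate.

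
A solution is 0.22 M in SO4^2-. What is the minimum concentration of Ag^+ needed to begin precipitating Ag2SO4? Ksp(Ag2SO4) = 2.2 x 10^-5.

Ag2SO4(s) ⇌ 2 Ag^+ + SO4^2-
Ksp = [Ag^+]^2[SO4^2-]
Precipitation begins when Q = Ksp. With [SO4^2-] = 0.22 M:
2.2 x 10^-5 = (0.22) × [Ag^+]^2
[Ag^+] = (2.2 x 10^-5 / 2.2 x 10^-1)^(1/2) = 1.0 x 10^-2 M

[Ag^+] ≈ 0.010 M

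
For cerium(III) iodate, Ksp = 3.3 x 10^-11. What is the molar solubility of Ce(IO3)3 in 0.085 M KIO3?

Ce(IO3)3(s) <=> Ce^3+(aq) + 3 IO3^-(aq)
Ksp = [Ce^3+][IO3^-]^3
If s mol/L dissolves here, [Ce^3+] = s, [IO3^-] = 0.085 + 3s ≈ 0.085 (since IO3^- from KIO3 dominates).
Ksp ≈ s × (0.085)^3
s = 5.4 × 10^-8 M
Check: 3s = 1.6 × 10^-7 ≪ 0.085, so the approximation is valid.

s = 5.4 × 10^-8 M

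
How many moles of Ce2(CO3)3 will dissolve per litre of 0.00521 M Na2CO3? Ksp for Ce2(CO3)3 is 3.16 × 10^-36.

2.36 × 10^-15 M

Ce2(CO3)3(s) ⇌ 2 Ce^3+(aq) + 3 CO3^2-(aq)
Ksp = [Ce^3+]^2[CO3^2-]^3
Let s be the molar solubility in this solution. [Ce^3+] = 2s, [CO3^2-] = 0.00521 + 3s ≈ 0.00521 (since CO3^2- from Na2CO3 dominates).
Ksp ≈ (2s)^2 × (0.00521)^3
s = 2.36 × 10^-15 M
Check: 3s = 7.1 × 10^-15 ≪ 0.00521, so the approximation is valid.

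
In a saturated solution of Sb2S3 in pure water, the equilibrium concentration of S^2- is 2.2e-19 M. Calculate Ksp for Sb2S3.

Sb2S3(s) <=> 2 Sb^3+ + 3 S^2-
Stoichiometry gives [Sb^3+] = (2/3)[S^2-] = 1.47 × 10^-19 M.
Ksp = [Sb^3+]^2[S^2-]^3
Ksp = (1.47 x 10^-19)^2 × (2.2 x 10^-19)^3 = 2.3 × 10^-94

Ksp = 2.3e-94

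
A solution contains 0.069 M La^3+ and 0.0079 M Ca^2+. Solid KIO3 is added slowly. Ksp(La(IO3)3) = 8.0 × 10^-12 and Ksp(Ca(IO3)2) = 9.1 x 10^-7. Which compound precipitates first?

La(IO3)3

Each salt begins to precipitate when Q = Ksp, i.e. when [IO3^-] reaches its threshold.
For La(IO3)3: 8.0 × 10^-12 = 0.069 × [IO3^-]^3  ⇒  [IO3^-] = 4.9 x 10^-4 M.
For Ca(IO3)2: 9.1 x 10^-7 = 0.0079 × [IO3^-]^2  ⇒  [IO3^-] = 1.1 x 10^-2 M.
The salt with the lower threshold [IO3^-] precipitates first: La(IO3)3.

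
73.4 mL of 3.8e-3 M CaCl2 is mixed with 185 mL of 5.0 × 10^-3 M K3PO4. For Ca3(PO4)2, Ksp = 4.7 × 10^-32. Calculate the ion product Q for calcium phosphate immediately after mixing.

Q ≈ 1.6 × 10^-14

Total volume = 73.4 + 185 = 258.4 mL.
[Ca^2+] = 3.8 x 10^-3 × (73.4/258.4) = 1.08 × 10^-3 M
[PO4^3-] = 5.0 × 10^-3 × (185/258.4) = 3.58 × 10^-3 M
Ca3(PO4)2(s) ⇌ 3 Ca^2+(aq) + 2 PO4^3-(aq), so Q = [Ca^2+]^3[PO4^3-]^2
Q = (1.08 × 10^-3)^3(3.58 × 10^-3)^2 = 1.6 × 10^-14
Q > Ksp, so Ca3(PO4)2 will precipitate.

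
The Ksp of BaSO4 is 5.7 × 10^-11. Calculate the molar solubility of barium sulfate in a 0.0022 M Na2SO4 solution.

s = 2.6 x 10^-8 M

BaSO4(s) ⇌ Ba^2+(aq) + SO4^2-(aq)
Ksp = [Ba^2+][SO4^2-]
Let s = moles of BaSO4 that dissolve per litre. [Ba^2+] = s, [SO4^2-] = 0.0022 + s ≈ 0.0022 (Ksp is small, so little additional dissolves).
Ksp ≈ s × 0.0022
s = 2.6 × 10^-8 M
Check: s = 2.6 × 10^-8 ≪ 0.0022, so the approximation is valid.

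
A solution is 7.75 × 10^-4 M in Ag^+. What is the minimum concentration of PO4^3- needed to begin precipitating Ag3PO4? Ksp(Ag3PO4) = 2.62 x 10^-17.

Ag3PO4(s) ⇌ 3 Ag^+(aq) + PO4^3-(aq)
Ksp = [Ag^+]^3[PO4^3-]
Precipitation begins when Q = Ksp. With [Ag^+] = 7.75 × 10^-4 M:
2.62 x 10^-17 = (7.75 × 10^-4)^3 × [PO4^3-]
[PO4^3-] = (2.62 x 10^-17 / 4.655 × 10^-10) = 5.63 × 10^-8 M

[PO4^3-] = 5.63 × 10^-8 M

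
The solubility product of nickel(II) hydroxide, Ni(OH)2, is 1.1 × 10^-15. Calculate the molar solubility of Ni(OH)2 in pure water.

Ni(OH)2(s) ⇌ Ni^2+(aq) + 2 OH^-(aq)
Ksp = [Ni^2+][OH^-]^2
For each mole of Ni(OH)2 that dissolves: [Ni^2+] = s, [OH^-] = 2s.
Ksp = s(2s)^2 = 4s^3
s = (1.1 × 10^-15 / 4)^(1/3) = 6.5 x 10^-6 M

s = 6.5 x 10^-6 M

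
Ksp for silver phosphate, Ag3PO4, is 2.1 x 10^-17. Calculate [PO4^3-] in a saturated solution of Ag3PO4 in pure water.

[PO4^3-] = 3.0 × 10^-5 M

Ag3PO4(s) ⇌ 3 Ag^+(aq) + PO4^3-(aq)
Ksp = [Ag^+]^3[PO4^3-]
If s mol/L of Ag3PO4 dissolves, [Ag^+] = 3s and [PO4^3-] = s.
Ksp = (3s)^3s = 27s^4
Solving, s = (2.1 x 10^-17/27)^(1/4) = 2.97 × 10^-5 M
[PO4^3-] = s = 3.0 x 10^-5 M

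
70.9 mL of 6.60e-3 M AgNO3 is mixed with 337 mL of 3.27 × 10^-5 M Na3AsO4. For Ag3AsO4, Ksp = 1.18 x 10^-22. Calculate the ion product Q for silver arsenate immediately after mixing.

4.08e-14

Total volume = 70.9 + 337 = 407.9 mL.
[Ag^+] = 6.60 x 10^-3 × (70.9/407.9) = 1.147 x 10^-3 M
[AsO4^3-] = 3.27 x 10^-5 × (337/407.9) = 2.702 × 10^-5 M
Ag3AsO4(s) <=> 3 Ag^+(aq) + AsO4^3-(aq), so Q = [Ag^+]^3[AsO4^3-]
Q = (1.147 × 10^-3)^3(2.702 × 10^-5) = 4.08 x 10^-14
Q > Ksp, so Ag3AsO4 will precipitate.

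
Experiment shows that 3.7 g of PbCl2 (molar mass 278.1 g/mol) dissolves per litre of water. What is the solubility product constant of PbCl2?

Ksp = 9.4 × 10^-6

Molar solubility s = (3.7 g/L) / (278.1 g/mol) = 1.33 x 10^-2 M.
PbCl2(s) <=> Pb^2+(aq) + 2 Cl^-(aq)
For each mole of PbCl2 that dissolves: [Pb^2+] = s, [Cl^-] = 2s.
Ksp = [Pb^2+][Cl^-]^2
So Ksp = s × (2s)^2 = 4s^3
With s = 1.33 × 10^-2: Ksp = 9.4 × 10^-6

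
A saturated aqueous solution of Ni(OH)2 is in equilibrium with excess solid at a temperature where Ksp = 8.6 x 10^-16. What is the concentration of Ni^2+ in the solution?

Ni(OH)2(s) ⇌ Ni^2+(aq) + 2 OH^-(aq)
Ksp = [Ni^2+][OH^-]^2
Let s = molar solubility. Then [Ni^2+] = s and [OH^-] = 2s.
So Ksp = s × (2s)^2 = 4s^3
Solving, s = (8.6 x 10^-16/4)^(1/3) = 5.99 x 10^-6 M
[Ni^2+] = s = 6.0 × 10^-6 M

6.0 × 10^-6 M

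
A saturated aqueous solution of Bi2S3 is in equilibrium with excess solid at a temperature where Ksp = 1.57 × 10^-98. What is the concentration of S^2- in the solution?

3.23 × 10^-20 M

Bi2S3(s) ⇌ 2 Bi^3+(aq) + 3 S^2-(aq)
Ksp = [Bi^3+]^2[S^2-]^3
For each mole of Bi2S3 that dissolves: [Bi^3+] = 2s, [S^2-] = 3s.
So Ksp = (2s)^2 × (3s)^3 = 108s^5
s^5 = 1.57 × 10^-98 / 108, so s = 1.078 × 10^-20 M
[S^2-] = 3s = 3.23 × 10^-20 M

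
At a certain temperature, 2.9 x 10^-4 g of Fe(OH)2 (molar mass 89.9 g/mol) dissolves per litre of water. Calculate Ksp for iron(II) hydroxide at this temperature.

Ksp = 1.3e-16

Molar solubility s = (2.9 × 10^-4 g/L) / (89.9 g/mol) = 3.23 x 10^-6 M.
Fe(OH)2(s) <=> Fe^2+ + 2 OH^-
For each mole of Fe(OH)2 that dissolves: [Fe^2+] = s, [OH^-] = 2s.
Ksp = [Fe^2+][OH^-]^2
So Ksp = s × (2s)^2 = 4s^3
Ksp = 4 × (3.23 × 10^-6)^3 = 1.3 × 10^-16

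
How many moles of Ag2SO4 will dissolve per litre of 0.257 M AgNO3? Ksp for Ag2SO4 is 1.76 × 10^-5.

Ag2SO4(s) <=> 2 Ag^+(aq) + SO4^2-(aq)
Ksp = [Ag^+]^2[SO4^2-]
If s mol/L dissolves here, [Ag^+] = 0.257 + 2s ≈ 0.257, [SO4^2-] = s (Ksp is small, so little additional dissolves).
Ksp ≈ (0.257)^2 × s
s = 2.66 × 10^-4 M
Check: 2s = 5.3 × 10^-4 ≪ 0.257, so the approximation is valid.

s ≈ 2.66e-4 M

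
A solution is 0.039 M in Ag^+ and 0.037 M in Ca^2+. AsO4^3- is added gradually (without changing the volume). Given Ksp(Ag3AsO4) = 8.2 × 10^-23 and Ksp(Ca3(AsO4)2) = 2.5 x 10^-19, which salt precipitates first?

Precipitation of each salt starts when its ion product equals its Ksp.
For Ag3AsO4: 8.2 × 10^-23 = (0.039)^3 × [AsO4^3-]  ⇒  [AsO4^3-] = 1.4 × 10^-18 M.
For Ca3(AsO4)2: 2.5 x 10^-19 = (0.037)^3 × [AsO4^3-]^2  ⇒  [AsO4^3-] = 7.0 x 10^-8 M.
The salt with the lower threshold [AsO4^3-] precipitates first: Ag3AsO4.

Ag3AsO4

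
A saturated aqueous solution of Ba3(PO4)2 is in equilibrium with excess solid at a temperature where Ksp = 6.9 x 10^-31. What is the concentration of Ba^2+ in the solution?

[Ba^2+] = 1.1e-6 M

Ba3(PO4)2(s) <=> 3 Ba^2+ + 2 PO4^3-
Ksp = [Ba^2+]^3[PO4^3-]^2
With molar solubility s: [Ba^2+] = 3s, [PO4^3-] = 2s.
Ksp = (3s)^3(2s)^2 = 108s^5
Solving, s = (6.9 x 10^-31/108)^(1/5) = 3.64 x 10^-7 M
[Ba^2+] = 3s = 1.1 x 10^-6 M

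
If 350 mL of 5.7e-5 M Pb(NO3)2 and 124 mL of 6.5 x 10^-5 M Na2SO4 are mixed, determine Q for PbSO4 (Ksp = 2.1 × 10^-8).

Total volume = 350 + 124 = 474 mL.
[Pb^2+] = 5.7 x 10^-5 × (350/474) = 4.21 x 10^-5 M
[SO4^2-] = 6.5 × 10^-5 × (124/474) = 1.70 x 10^-5 M
PbSO4(s) ⇌ Pb^2+(aq) + SO4^2-(aq), so Q = [Pb^2+][SO4^2-]
Q = (4.21 × 10^-5)(1.70 × 10^-5) = 7.2 × 10^-10
Q < Ksp, so no precipitate of PbSO4 forms.

7.2e-10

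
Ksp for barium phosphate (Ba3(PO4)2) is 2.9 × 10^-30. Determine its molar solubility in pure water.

s = 4.9e-7 M

Ba3(PO4)2(s) ⇌ 3 Ba^2+(aq) + 2 PO4^3-(aq)
Ksp = [Ba^2+]^3[PO4^3-]^2
With molar solubility s: [Ba^2+] = 3s, [PO4^3-] = 2s.
So Ksp = (3s)^3 × (2s)^2 = 108s^5
s^5 = 2.9 × 10^-30 / 108, so s = 4.9 × 10^-7 M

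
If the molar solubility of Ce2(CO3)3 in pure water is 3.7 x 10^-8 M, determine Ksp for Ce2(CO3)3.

Ksp ≈ 7.5 × 10^-36

Ce2(CO3)3(s) ⇌ 2 Ce^3+(aq) + 3 CO3^2-(aq)
For each mole of Ce2(CO3)3 that dissolves: [Ce^3+] = 2s, [CO3^2-] = 3s.
Ksp = [Ce^3+]^2[CO3^2-]^3
Ksp = (2s)^2(3s)^3 = 108s^5
With s = 3.7 × 10^-8: Ksp = 7.5 × 10^-36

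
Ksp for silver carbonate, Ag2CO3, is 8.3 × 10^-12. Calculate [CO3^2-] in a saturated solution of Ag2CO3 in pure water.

[CO3^2-] = 1.3 × 10^-4 M

Ag2CO3(s) ⇌ 2 Ag^+(aq) + CO3^2-(aq)
Ksp = [Ag^+]^2[CO3^2-]
For each mole of Ag2CO3 that dissolves: [Ag^+] = 2s, [CO3^2-] = s.
Substituting: Ksp = (2s)^2s = 4s^3
s = (8.3 × 10^-12 / 4)^(1/3) = 1.28 x 10^-4 M
[CO3^2-] = s = 1.3 × 10^-4 M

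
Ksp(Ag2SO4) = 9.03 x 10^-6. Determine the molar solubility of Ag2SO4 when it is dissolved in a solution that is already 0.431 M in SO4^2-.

s = 2.29 x 10^-3 M

Ag2SO4(s) ⇌ 2 Ag^+(aq) + SO4^2-(aq)
Ksp = [Ag^+]^2[SO4^2-]
Let s be the molar solubility in this solution. [Ag^+] = 2s, [SO4^2-] = 0.431 + s ≈ 0.431 (common-ion effect: SO4^2- is already 0.431 M).
Ksp ≈ (2s)^2 × 0.431
s = 2.29 x 10^-3 M
Check: s = 2.3 x 10^-3 ≪ 0.431, so the approximation is valid.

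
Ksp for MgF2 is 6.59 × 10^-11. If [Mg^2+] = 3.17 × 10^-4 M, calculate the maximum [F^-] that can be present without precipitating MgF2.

MgF2(s) ⇌ Mg^2+(aq) + 2 F^-(aq)
Ksp = [Mg^2+][F^-]^2
Precipitation begins when Q = Ksp. With [Mg^2+] = 3.17 × 10^-4 M:
6.59 × 10^-11 = (3.17 × 10^-4) × [F^-]^2
[F^-] = (6.59 × 10^-11 / 3.17 x 10^-4)^(1/2) = 4.56 x 10^-4 M

[F^-] ≈ 4.56 × 10^-4 M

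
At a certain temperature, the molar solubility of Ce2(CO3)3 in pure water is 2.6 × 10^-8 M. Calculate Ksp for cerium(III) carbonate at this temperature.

Ce2(CO3)3(s) ⇌ 2 Ce^3+(aq) + 3 CO3^2-(aq)
For each mole of Ce2(CO3)3 that dissolves: [Ce^3+] = 2s, [CO3^2-] = 3s.
Ksp = [Ce^3+]^2[CO3^2-]^3
Substituting: Ksp = (2s)^2(3s)^3 = 108s^5
With s = 2.6 × 10^-8: Ksp = 1.3 × 10^-36

Ksp = 1.3 × 10^-36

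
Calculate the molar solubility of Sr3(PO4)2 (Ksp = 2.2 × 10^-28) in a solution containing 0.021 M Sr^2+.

s = 2.4e-12 M

Sr3(PO4)2(s) ⇌ 3 Sr^2+(aq) + 2 PO4^3-(aq)
Ksp = [Sr^2+]^3[PO4^3-]^2
Let s = moles of Sr3(PO4)2 that dissolve per litre. [Sr^2+] = 0.021 + 3s ≈ 0.021, [PO4^3-] = 2s (common-ion effect: Sr^2+ is already 0.021 M).
Ksp ≈ (0.021)^3 × (2s)^2
s = 2.4 x 10^-12 M
Check: 3s = 7.3 × 10^-12 ≪ 0.021, so the approximation is valid.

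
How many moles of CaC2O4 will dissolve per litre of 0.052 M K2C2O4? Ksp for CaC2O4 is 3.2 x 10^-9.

s ≈ 6.2e-8 M

CaC2O4(s) ⇌ Ca^2+(aq) + C2O4^2-(aq)
Ksp = [Ca^2+][C2O4^2-]
Let s = moles of CaC2O4 that dissolve per litre. [Ca^2+] = s, [C2O4^2-] = 0.052 + s ≈ 0.052 (since C2O4^2- from K2C2O4 dominates).
Ksp ≈ s × 0.052
s = 6.2 x 10^-8 M
Check: s = 6.2 x 10^-8 ≪ 0.052, so the approximation is valid.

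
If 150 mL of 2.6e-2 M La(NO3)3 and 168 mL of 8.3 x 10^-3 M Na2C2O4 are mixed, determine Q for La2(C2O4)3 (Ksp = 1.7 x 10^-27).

Total volume = 150 + 168 = 318 mL.
[La^3+] = 2.6 × 10^-2 × (150/318) = 1.23 × 10^-2 M
[C2O4^2-] = 8.3 × 10^-3 × (168/318) = 4.38 × 10^-3 M
La2(C2O4)3(s) ⇌ 2 La^3+ + 3 C2O4^2-, so Q = [La^3+]^2[C2O4^2-]^3
Q = (1.23 x 10^-2)^2(4.38 x 10^-3)^3 = 1.3 x 10^-11
Q > Ksp, so La2(C2O4)3 will precipitate.

Q = 1.3 × 10^-11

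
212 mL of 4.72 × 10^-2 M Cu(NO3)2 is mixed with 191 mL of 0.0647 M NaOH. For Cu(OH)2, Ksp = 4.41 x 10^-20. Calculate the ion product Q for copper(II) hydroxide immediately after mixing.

Q = 2.33 × 10^-5

Total volume = 212 + 191 = 403 mL.
[Cu^2+] = 4.72 × 10^-2 × (212/403) = 2.483 × 10^-2 M
[OH^-] = 6.47 x 10^-2 × (191/403) = 3.066 × 10^-2 M
Cu(OH)2(s) ⇌ Cu^2+(aq) + 2 OH^-(aq), so Q = [Cu^2+][OH^-]^2
Q = (2.483 × 10^-2)(3.066 x 10^-2)^2 = 2.33 × 10^-5
Q > Ksp, so Cu(OH)2 will precipitate.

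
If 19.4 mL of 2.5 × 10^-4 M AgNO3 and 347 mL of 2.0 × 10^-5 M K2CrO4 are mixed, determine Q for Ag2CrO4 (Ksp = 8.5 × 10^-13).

Total volume = 19.4 + 347 = 366.4 mL.
[Ag^+] = 2.5 × 10^-4 × (19.4/366.4) = 1.32 x 10^-5 M
[CrO4^2-] = 2.0 × 10^-5 × (347/366.4) = 1.89 x 10^-5 M
Ag2CrO4(s) ⇌ 2 Ag^+ + CrO4^2-, so Q = [Ag^+]^2[CrO4^2-]
Q = (1.32 × 10^-5)^2(1.89 × 10^-5) = 3.3 x 10^-15
Q < Ksp, so no precipitate of Ag2CrO4 forms.

3.3 × 10^-15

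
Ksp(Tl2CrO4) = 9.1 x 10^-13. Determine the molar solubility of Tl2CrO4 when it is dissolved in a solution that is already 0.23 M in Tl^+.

Tl2CrO4(s) ⇌ 2 Tl^+(aq) + CrO4^2-(aq)
Ksp = [Tl^+]^2[CrO4^2-]
If s mol/L dissolves here, [Tl^+] = 0.23 + 2s ≈ 0.23, [CrO4^2-] = s (since the Tl^+ already present dominates).
Ksp ≈ (0.23)^2 × s
s = 1.7 × 10^-11 M
Check: 2s = 3.4 × 10^-11 ≪ 0.23, so the approximation is valid.

s ≈ 1.7e-11 M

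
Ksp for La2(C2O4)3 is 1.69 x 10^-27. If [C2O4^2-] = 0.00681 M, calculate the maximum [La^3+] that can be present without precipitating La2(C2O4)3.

La2(C2O4)3(s) ⇌ 2 La^3+ + 3 C2O4^2-
Ksp = [La^3+]^2[C2O4^2-]^3
Precipitation begins when Q = Ksp. With [C2O4^2-] = 0.00681 M:
1.69 x 10^-27 = (0.00681)^3 × [La^3+]^2
[La^3+] = (1.69 x 10^-27 / 3.158 × 10^-7)^(1/2) = 7.32 × 10^-11 M

[La^3+] = 7.32 × 10^-11 M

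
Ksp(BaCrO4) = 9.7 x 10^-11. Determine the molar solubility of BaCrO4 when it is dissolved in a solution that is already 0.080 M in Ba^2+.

BaCrO4(s) ⇌ Ba^2+(aq) + CrO4^2-(aq)
Ksp = [Ba^2+][CrO4^2-]
If s mol/L dissolves here, [Ba^2+] = 0.080 + s ≈ 0.080, [CrO4^2-] = s (common-ion effect: Ba^2+ is already 0.080 M).
Ksp ≈ 0.080 × s
s = 1.2 × 10^-9 M
Check: s = 1.2 × 10^-9 ≪ 0.080, so the approximation is valid.

1.2 × 10^-9 M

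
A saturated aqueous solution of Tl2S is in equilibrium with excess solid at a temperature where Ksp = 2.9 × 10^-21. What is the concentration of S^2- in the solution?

[S^2-] = 9.0 x 10^-8 M

Tl2S(s) ⇌ 2 Tl^+ + S^2-
Ksp = [Tl^+]^2[S^2-]
With molar solubility s: [Tl^+] = 2s, [S^2-] = s.
So Ksp = (2s)^2 × s = 4s^3
s^3 = 2.9 × 10^-21 / 4, so s = 8.98 × 10^-8 M
[S^2-] = s = 9.0 × 10^-8 M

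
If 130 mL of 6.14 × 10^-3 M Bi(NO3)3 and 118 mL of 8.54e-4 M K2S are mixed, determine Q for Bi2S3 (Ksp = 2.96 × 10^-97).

Total volume = 130 + 118 = 248 mL.
[Bi^3+] = 6.14 x 10^-3 × (130/248) = 3.219 × 10^-3 M
[S^2-] = 8.54 × 10^-4 × (118/248) = 4.063 × 10^-4 M
Bi2S3(s) <=> 2 Bi^3+(aq) + 3 S^2-(aq), so Q = [Bi^3+]^2[S^2-]^3
Q = (3.219 x 10^-3)^2(4.063 x 10^-4)^3 = 6.95 × 10^-16
Q > Ksp, so Bi2S3 will precipitate.

Q = 6.95 × 10^-16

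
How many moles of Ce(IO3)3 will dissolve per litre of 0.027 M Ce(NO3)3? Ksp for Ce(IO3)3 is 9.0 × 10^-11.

Ce(IO3)3(s) <=> Ce^3+ + 3 IO3^-
Ksp = [Ce^3+][IO3^-]^3
Let s be the molar solubility in this solution. [Ce^3+] = 0.027 + s ≈ 0.027, [IO3^-] = 3s (since Ce^3+ from Ce(NO3)3 dominates).
Ksp ≈ 0.027 × (3s)^3
s = 5.0 x 10^-4 M
Check: s = 5.0 × 10^-4 ≪ 0.027, so the approximation is valid.

s = 5.0e-4 M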